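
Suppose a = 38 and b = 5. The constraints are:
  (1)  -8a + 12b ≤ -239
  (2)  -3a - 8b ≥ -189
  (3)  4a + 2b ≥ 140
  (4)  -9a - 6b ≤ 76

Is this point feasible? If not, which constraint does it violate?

(1): -244 ≤ -239 ✓
(2): -154 ≥ -189 ✓
(3): 162 ≥ 140 ✓
(4): -372 ≤ 76 ✓

feasible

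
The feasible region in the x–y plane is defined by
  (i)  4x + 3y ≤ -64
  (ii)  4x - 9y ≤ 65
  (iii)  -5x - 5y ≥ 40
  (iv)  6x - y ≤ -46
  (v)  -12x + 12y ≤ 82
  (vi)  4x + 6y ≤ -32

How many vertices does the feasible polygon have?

4

Intersecting each pair of boundary lines and keeping only the points that satisfy every inequality leaves:
  (-101/11, -100/11)
  (-169/14, -110/21)
  (-479/50, -287/25)
  (-253/10, -277/15)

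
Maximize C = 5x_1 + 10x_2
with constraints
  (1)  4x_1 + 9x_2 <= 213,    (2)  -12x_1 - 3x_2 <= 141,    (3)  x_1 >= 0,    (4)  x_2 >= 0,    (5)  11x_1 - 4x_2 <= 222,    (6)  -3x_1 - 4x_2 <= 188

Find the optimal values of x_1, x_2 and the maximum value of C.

x_1 = 570/23, x_2 = 291/23, maximum C = 5760/23

Extreme points and C = 5x_1 + 10x_2:
  (0, 71/3) → C = 710/3
  (570/23, 291/23) → C = 5760/23
  (0, 0) → C = 0
  (222/11, 0) → C = 1110/11

The binding constraints are 4x_1 + 9x_2 = 213 and 11x_1 - 4x_2 = 222.
Solving simultaneously gives x_1 = 570/23, x_2 = 291/23.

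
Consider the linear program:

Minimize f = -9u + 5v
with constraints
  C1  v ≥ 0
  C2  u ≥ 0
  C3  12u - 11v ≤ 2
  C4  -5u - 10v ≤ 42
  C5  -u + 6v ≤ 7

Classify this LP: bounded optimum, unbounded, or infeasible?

Corner points and f = -9u + 5v:
  (0, 0) → f = 0
  (1/6, 0) → f = -3/2
  (0, 7/6) → f = 35/6
  (89/61, 86/61) → f = -371/61
The feasible region has finitely many vertices and no improving ray; the minimum is -371/61 at (89/61, 86/61).

bounded optimum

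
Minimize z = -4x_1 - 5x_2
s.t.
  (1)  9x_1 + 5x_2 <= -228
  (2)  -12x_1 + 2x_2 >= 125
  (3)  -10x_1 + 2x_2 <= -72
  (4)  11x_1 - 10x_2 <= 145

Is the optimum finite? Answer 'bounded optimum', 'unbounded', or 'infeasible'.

The boundaries 9x_1 + 5x_2 = -228 and -12x_1 + 2x_2 = 125 meet at (-1081/78, -537/26), but that point violates -10x_1 + 2x_2 ≤ -72. Every candidate vertex is excluded by some other constraint, so the feasible region is empty.

infeasible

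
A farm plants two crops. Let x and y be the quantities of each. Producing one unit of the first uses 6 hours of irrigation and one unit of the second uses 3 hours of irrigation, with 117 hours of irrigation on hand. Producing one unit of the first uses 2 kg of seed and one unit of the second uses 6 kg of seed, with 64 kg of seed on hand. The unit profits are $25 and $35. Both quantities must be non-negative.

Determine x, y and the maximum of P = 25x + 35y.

x = 17, y = 5, maximum P = 600

Feasible corners and P = 25x + 35y:
  (0, 0) → P = 0
  (0, 32/3) → P = 1120/3
  (39/2, 0) → P = 975/2
  (17, 5) → P = 600

The optimum lies where 6x + 3y = 117 and 2x + 6y = 64.
Solving simultaneously gives x = 17, y = 5.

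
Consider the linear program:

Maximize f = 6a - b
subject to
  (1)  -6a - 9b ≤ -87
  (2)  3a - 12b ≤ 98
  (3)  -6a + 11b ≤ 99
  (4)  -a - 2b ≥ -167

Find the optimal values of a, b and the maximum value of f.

a = 1100/9, b = 403/18, maximum f = 12797/18

Vertices and f = 6a - b:
  (214/11, -109/33) → f = 3961/33
  (11/20, 93/10) → f = -6
  (1100/9, 403/18) → f = 12797/18
  (1639/23, 1101/23) → f = 8733/23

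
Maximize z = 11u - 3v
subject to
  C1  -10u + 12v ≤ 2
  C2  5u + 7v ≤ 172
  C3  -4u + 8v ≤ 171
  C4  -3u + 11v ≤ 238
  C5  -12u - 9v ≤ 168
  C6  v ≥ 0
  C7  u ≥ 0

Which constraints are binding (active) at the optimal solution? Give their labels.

C2 and C6

Extreme points and z = 11u - 3v:
  (205/13, 173/13) → z = 1736/13
  (0, 1/6) → z = -1/2
  (172/5, 0) → z = 1892/5
  (0, 0) → z = 0

The maximum is at (172/5, 0). Substituting into each constraint, equality holds for C2 and C6; the remaining constraints have slack.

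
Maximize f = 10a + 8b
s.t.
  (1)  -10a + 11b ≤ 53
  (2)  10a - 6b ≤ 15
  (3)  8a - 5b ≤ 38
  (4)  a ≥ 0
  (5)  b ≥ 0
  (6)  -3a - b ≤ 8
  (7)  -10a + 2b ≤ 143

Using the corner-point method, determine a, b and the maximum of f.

a = 483/50, b = 68/5, maximum f = 1027/5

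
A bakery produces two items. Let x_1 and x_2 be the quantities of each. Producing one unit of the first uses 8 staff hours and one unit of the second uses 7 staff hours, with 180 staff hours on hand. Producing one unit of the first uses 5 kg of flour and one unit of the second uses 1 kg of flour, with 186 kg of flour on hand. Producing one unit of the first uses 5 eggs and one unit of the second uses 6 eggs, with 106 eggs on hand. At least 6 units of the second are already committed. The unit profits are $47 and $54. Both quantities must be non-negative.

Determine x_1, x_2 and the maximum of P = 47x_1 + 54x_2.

x_1 = 14, x_2 = 6, maximum P = 982

At the optimal vertex, 5x_1 + 6x_2 = 106 and x_2 = 6.
Solving simultaneously gives x_1 = 14, x_2 = 6.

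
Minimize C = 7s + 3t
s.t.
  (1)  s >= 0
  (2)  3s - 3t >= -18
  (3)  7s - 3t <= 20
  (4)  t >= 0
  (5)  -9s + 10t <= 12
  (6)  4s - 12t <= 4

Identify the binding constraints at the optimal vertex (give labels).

(1) and (4)

Corner points and C = 7s + 3t:
  (0, 0) → C = 0
  (0, 6/5) → C = 18/5
  (236/43, 264/43) → C = 2444/43
  (19/6, 13/18) → C = 73/3
  (1, 0) → C = 7

The minimum is at (0, 0). Substituting into each constraint, equality holds for (1) and (4); the remaining constraints have slack.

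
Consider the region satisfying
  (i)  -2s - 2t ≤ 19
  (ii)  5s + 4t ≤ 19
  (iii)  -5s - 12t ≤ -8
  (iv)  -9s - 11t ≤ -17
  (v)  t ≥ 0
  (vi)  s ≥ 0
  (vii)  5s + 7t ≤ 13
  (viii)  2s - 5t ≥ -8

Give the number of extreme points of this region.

The feasible vertices (each the meet of two boundaries and inside every other half-plane) are:
  (17/9, 0)
  (0, 17/11)
  (13/5, 0)
  (0, 8/5)
  (3/13, 22/13)

5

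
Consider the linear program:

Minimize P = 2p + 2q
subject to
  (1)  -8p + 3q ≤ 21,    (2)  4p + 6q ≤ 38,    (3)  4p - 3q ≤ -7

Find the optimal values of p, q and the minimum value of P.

Extreme points and P = 2p + 2q:
  (-1/5, 97/15) → P = 188/15
  (-7/2, -7/3) → P = -35/3
  (2, 5) → P = 14

The binding constraints are -8p + 3q = 21 and 4p - 3q = -7.
Solving simultaneously gives p = -7/2, q = -7/3.

p = -7/2, q = -7/3, minimum P = -35/3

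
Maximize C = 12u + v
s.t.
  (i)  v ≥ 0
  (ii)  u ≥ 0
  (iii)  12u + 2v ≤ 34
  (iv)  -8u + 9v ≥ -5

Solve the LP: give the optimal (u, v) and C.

Extreme points and C = 12u + v:
  (0, 0) → C = 0
  (5/8, 0) → C = 15/2
  (0, 17) → C = 17
  (79/31, 53/31) → C = 1001/31

At the optimal vertex, 12u + 2v = 34 and -8u + 9v = -5.
Solving simultaneously gives u = 79/31, v = 53/31.

u = 79/31, v = 53/31, maximum C = 1001/31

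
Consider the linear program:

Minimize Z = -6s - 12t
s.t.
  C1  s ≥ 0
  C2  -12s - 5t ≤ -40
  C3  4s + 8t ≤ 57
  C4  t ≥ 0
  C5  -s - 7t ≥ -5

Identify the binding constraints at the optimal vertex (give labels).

C4 and C5

Extreme points and Z = -6s - 12t:
  (10/3, 0) → Z = -20
  (255/79, 20/79) → Z = -1770/79
  (5, 0) → Z = -30

The minimum is at (5, 0). Substituting into each constraint, equality holds for C4 and C5; the remaining constraints have slack.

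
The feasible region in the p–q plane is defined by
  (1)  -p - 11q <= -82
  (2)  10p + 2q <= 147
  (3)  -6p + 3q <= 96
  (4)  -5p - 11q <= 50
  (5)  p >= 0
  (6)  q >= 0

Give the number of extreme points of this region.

4

Intersecting each pair of boundary lines and keeping only the points that satisfy every inequality leaves:
  (1453/108, 673/108)
  (0, 82/11)
  (83/14, 307/7)
  (0, 32)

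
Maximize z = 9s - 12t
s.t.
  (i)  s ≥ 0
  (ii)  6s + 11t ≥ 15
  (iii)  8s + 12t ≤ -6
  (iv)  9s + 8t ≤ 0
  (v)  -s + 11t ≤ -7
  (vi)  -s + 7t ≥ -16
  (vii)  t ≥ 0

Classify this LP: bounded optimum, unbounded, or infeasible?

infeasible

The boundaries -s + 7t = -16 and t = 0 meet at (16, 0), but that point violates 8s + 12t ≤ -6. Every candidate vertex is excluded by some other constraint, so the feasible region is empty.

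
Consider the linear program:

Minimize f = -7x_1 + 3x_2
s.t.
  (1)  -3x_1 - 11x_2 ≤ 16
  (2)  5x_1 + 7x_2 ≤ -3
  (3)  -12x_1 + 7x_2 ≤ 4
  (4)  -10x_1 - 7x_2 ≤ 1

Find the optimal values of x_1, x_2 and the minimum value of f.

x_1 = 79/34, x_2 = -71/34, minimum f = -383/17

Vertices and f = -7x_1 + 3x_2:
  (79/34, -71/34) → f = -383/17
  (101/89, -157/89) → f = -1178/89
  (2/5, -5/7) → f = -173/35

The optimum lies where -3x_1 - 11x_2 = 16 and 5x_1 + 7x_2 = -3.
Solving simultaneously gives x_1 = 79/34, x_2 = -71/34.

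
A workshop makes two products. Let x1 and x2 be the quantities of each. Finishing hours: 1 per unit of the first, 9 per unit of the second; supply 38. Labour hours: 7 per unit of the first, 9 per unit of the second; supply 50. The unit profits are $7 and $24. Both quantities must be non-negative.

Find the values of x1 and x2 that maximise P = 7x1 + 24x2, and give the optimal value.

x1 = 2, x2 = 4, maximum P = 110

Extreme points and P = 7x1 + 24x2:
  (0, 0) → P = 0
  (0, 38/9) → P = 304/3
  (50/7, 0) → P = 50
  (2, 4) → P = 110

At the optimal vertex, x1 + 9x2 = 38 and 7x1 + 9x2 = 50.
Solving simultaneously gives x1 = 2, x2 = 4.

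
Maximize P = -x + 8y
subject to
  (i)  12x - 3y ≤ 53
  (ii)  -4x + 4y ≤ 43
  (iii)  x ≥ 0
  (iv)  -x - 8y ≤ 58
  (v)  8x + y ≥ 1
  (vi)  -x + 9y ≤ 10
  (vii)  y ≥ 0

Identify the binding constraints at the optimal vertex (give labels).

(iii) and (vi)

Feasible corners and P = -x + 8y:
  (169/35, 173/105) → P = 877/105
  (53/12, 0) → P = -53/12
  (0, 1) → P = 8
  (0, 10/9) → P = 80/9
  (1/8, 0) → P = -1/8

The maximum is at (0, 10/9). Substituting into each constraint, equality holds for (iii) and (vi); the remaining constraints have slack.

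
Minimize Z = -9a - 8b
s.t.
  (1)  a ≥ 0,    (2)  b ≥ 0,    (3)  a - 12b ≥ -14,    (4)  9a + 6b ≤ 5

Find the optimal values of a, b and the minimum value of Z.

a = 0, b = 5/6, minimum Z = -20/3

Feasible corners and Z = -9a - 8b:
  (0, 0) → Z = 0
  (0, 5/6) → Z = -20/3
  (5/9, 0) → Z = -5

The binding constraints are a = 0 and 9a + 6b = 5.
Solving simultaneously gives a = 0, b = 5/6.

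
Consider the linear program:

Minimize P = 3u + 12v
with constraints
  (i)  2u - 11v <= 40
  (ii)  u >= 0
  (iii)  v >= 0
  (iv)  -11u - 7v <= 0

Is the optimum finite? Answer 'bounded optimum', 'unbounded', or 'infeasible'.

bounded optimum

Extreme points and P = 3u + 12v:
  (20, 0) → P = 60
  (0, 0) → P = 0
The feasible region has finitely many vertices and no improving ray; the minimum is 0 at (0, 0).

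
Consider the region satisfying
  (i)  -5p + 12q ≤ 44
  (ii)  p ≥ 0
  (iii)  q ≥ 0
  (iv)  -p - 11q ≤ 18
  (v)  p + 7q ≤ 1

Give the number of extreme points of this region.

Pairwise boundary intersections that survive every other constraint:
  (0, 0)
  (0, 1/7)
  (1, 0)

3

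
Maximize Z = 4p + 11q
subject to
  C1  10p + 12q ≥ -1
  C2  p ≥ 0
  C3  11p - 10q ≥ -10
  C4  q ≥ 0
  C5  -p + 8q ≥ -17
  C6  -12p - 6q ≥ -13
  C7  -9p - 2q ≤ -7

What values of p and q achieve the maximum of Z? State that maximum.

p = 8/15, q = 11/10, maximum Z = 427/30

At the optimal vertex, -12p - 6q = -13 and -9p - 2q = -7.
Solving simultaneously gives p = 8/15, q = 11/10.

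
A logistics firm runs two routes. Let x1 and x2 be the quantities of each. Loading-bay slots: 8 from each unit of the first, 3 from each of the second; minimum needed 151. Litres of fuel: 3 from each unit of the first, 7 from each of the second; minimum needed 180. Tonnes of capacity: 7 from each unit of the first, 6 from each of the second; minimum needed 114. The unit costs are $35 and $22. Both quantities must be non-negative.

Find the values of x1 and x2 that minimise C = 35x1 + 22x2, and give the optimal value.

x1 = 11, x2 = 21, minimum C = 847

The feasible region is unbounded (it extends along (0, 1), (1, 0)), but C strictly increases along every unbounded feasible direction, so there is no improving ray and the minimum is attained at a vertex.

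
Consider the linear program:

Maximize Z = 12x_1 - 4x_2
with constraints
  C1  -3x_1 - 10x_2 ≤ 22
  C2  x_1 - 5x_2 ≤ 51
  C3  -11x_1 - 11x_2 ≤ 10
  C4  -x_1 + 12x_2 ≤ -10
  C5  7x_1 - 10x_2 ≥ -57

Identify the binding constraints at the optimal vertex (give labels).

Feasible corners and Z = 12x_1 - 4x_2:
  (16, -7) → Z = 220
  (142/77, -212/77) → Z = 232/7
  (562/7, 41/7) → Z = 940
  (-10/143, -120/143) → Z = 360/143

The maximum is at (562/7, 41/7). Substituting into each constraint, equality holds for C2 and C4; the remaining constraints have slack.

C2 and C4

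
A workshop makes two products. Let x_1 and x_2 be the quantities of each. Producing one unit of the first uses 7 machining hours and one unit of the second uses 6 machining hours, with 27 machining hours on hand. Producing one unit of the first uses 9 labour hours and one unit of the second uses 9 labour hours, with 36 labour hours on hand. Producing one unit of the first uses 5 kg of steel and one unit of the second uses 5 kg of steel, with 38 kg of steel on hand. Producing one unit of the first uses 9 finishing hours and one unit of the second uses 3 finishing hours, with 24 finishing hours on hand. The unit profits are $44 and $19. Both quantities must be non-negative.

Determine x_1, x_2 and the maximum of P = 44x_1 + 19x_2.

The optimum lies where 9x_1 + 9x_2 = 36 and 9x_1 + 3x_2 = 24.
Solving simultaneously gives x_1 = 2, x_2 = 2.

x_1 = 2, x_2 = 2, maximum P = 126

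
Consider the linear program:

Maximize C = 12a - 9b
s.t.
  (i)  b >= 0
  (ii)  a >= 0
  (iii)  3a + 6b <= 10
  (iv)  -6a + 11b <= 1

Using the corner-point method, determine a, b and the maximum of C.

Extreme points and C = 12a - 9b:
  (0, 0) → C = 0
  (10/3, 0) → C = 40
  (0, 1/11) → C = -9/11
  (104/69, 21/23) → C = 227/23

a = 10/3, b = 0, maximum C = 40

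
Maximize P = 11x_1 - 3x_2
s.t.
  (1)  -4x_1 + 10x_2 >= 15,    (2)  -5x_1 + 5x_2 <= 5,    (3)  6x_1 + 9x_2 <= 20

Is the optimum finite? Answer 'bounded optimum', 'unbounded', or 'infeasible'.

infeasible

The boundaries -4x_1 + 10x_2 = 15 and -5x_1 + 5x_2 = 5 meet at (5/6, 11/6), but that point violates 6x_1 + 9x_2 ≤ 20. Every candidate vertex is excluded by some other constraint, so the feasible region is empty.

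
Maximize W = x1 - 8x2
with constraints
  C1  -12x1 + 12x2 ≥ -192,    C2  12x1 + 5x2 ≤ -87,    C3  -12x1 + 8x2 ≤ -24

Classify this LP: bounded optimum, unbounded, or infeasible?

bounded optimum

Vertices and W = x1 - 8x2:
  (-7/17, -279/17) → W = 2225/17
  (-26, -42) → W = 310
  (-48/13, -111/13) → W = 840/13
The feasible region has finitely many vertices and no improving ray; the maximum is 310 at (-26, -42).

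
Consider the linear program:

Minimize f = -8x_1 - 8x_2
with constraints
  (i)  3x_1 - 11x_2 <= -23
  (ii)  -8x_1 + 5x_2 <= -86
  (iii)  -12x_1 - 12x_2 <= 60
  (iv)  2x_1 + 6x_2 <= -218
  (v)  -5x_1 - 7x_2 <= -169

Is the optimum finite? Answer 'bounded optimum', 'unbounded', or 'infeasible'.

The boundaries 3x_1 - 11x_2 = -23 and -5x_1 - 7x_2 = -169 meet at (849/38, 311/38), but that point violates 2x_1 + 6x_2 ≤ -218. Every candidate vertex is excluded by some other constraint, so the feasible region is empty.

infeasible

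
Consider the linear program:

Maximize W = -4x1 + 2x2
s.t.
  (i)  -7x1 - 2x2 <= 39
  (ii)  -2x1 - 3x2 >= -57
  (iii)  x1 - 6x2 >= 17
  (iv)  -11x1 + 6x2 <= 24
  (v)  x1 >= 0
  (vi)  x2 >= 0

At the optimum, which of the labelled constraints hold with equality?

Feasible corners and W = -4x1 + 2x2:
  (131/5, 23/15) → W = -1526/15
  (57/2, 0) → W = -114
  (17, 0) → W = -68

The maximum is at (17, 0). Substituting into each constraint, equality holds for (iii) and (vi); the remaining constraints have slack.

(iii) and (vi)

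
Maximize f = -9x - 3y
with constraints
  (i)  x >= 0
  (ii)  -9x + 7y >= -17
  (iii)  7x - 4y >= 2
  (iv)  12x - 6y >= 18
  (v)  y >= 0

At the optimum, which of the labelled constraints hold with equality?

Vertices and f = -9x - 3y:
  (17/9, 0) → f = -17
  (10, 17) → f = -141
  (3/2, 0) → f = -27/2
The feasible region is unbounded (it extends along (7, 9), (4, 7)), but f strictly decreases along every unbounded feasible direction, so there is no improving ray and the maximum is attained at a vertex.

The maximum is at (3/2, 0). Substituting into each constraint, equality holds for (iv) and (v); the remaining constraints have slack.

(iv) and (v)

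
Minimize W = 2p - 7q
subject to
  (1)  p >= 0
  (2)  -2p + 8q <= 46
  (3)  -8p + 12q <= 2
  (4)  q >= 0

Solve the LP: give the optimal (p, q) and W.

p = 67/5, q = 91/10, minimum W = -369/10

Feasible corners and W = 2p - 7q:
  (0, 1/6) → W = -7/6
  (0, 0) → W = 0
  (67/5, 91/10) → W = -369/10
The feasible region is unbounded (it extends along (1, 0), (4, 1)), but W strictly increases along every unbounded feasible direction, so there is no improving ray and the minimum is attained at a vertex.

The binding constraints are -2p + 8q = 46 and -8p + 12q = 2.
Solving simultaneously gives p = 67/5, q = 91/10.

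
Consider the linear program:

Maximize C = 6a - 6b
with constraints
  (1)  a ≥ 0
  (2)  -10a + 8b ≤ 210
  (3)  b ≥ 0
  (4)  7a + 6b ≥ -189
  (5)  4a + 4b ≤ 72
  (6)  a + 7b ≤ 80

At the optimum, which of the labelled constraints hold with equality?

(3) and (5)

Corner points and C = 6a - 6b:
  (0, 0) → C = 0
  (0, 80/7) → C = -480/7
  (18, 0) → C = 108
  (23/3, 31/3) → C = -16

The maximum is at (18, 0). Substituting into each constraint, equality holds for (3) and (5); the remaining constraints have slack.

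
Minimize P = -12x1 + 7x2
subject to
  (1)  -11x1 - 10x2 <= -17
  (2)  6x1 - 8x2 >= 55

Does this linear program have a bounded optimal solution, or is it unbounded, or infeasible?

unbounded

From the feasible point (343/74, -503/148), moving in the direction (10, -11) keeps every constraint satisfied while P decreases without bound.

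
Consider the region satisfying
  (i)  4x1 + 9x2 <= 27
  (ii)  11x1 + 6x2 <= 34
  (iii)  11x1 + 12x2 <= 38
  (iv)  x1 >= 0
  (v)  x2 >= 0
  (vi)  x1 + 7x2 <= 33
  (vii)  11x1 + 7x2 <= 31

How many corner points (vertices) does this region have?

5

Intersecting each pair of boundary lines and keeping only the points that satisfy every inequality leaves:
  (6/17, 145/51)
  (0, 3)
  (106/55, 7/5)
  (0, 0)
  (31/11, 0)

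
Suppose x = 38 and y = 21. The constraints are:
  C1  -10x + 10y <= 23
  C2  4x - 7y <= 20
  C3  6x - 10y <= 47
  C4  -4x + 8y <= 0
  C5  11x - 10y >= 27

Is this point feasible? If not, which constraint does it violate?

Constraint C4: -4x + 8y = 16, which is not ≤ 0. All other constraints are satisfied.

not feasible — violates C4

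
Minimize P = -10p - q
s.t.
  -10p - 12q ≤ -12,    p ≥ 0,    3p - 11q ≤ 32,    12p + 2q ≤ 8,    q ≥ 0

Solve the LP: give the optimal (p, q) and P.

p = 18/31, q = 16/31, minimum P = -196/31

Feasible corners and P = -10p - q:
  (0, 1) → P = -1
  (18/31, 16/31) → P = -196/31
  (0, 4) → P = -4

The binding constraints are -10p - 12q = -12 and 12p + 2q = 8.
Solving simultaneously gives p = 18/31, q = 16/31.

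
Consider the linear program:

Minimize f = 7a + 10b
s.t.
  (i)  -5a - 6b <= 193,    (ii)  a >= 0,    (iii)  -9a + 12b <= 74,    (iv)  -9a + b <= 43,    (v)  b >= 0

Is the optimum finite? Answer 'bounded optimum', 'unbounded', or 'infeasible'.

Feasible corners and f = 7a + 10b:
  (0, 37/6) → f = 185/3
  (0, 0) → f = 0
The feasible region has finitely many vertices and no improving ray; the minimum is 0 at (0, 0).

bounded optimum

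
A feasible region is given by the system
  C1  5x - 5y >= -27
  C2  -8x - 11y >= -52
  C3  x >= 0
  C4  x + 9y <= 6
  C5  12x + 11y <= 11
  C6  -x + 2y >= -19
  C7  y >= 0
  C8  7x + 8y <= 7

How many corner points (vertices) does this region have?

The feasible vertices (each the meet of two boundaries and inside every other half-plane) are:
  (0, 2/3)
  (0, 0)
  (3/11, 7/11)
  (11/12, 0)
  (11/19, 7/19)

5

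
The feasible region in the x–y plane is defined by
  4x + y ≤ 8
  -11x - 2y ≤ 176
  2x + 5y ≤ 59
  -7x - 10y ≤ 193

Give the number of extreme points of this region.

4

Of the 6 pairwise boundary intersections, those satisfying every inequality are:
  (-19/18, 110/9)
  (91/11, -276/11)
  (-998/51, 1001/51)
  (-229/16, -297/32)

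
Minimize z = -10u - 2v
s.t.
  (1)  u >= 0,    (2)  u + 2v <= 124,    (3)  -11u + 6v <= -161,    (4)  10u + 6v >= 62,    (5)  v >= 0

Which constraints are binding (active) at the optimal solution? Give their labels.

Corner points and z = -10u - 2v:
  (533/14, 1203/28) → z = -6533/14
  (124, 0) → z = -1240
  (161/11, 0) → z = -1610/11

The minimum is at (124, 0). Substituting into each constraint, equality holds for (2) and (5); the remaining constraints have slack.

(2) and (5)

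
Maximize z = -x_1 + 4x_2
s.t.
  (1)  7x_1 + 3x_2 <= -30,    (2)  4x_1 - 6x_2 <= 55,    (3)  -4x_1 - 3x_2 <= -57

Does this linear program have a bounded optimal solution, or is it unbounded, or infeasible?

unbounded

From the feasible point (-29, 173/3), moving in the direction (-3, 4) keeps every constraint satisfied while z increases without bound.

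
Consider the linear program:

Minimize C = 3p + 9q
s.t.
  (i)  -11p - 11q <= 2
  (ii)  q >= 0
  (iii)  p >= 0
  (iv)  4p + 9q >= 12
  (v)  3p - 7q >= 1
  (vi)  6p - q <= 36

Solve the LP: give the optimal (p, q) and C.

Vertices and C = 3p + 9q:
  (3, 0) → C = 9
  (6, 0) → C = 18
  (93/55, 32/55) → C = 567/55
  (251/39, 34/13) → C = 557/13

The binding constraints are q = 0 and 4p + 9q = 12.
Solving simultaneously gives p = 3, q = 0.

p = 3, q = 0, minimum C = 9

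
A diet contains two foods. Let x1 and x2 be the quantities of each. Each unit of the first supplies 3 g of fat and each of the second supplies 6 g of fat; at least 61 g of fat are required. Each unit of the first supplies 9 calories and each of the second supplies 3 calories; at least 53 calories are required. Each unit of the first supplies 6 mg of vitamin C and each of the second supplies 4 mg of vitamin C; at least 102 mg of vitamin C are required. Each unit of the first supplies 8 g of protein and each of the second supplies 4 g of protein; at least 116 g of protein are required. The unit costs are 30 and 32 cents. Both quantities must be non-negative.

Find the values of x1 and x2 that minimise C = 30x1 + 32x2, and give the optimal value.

The feasible region is unbounded (it extends along (0, 1), (1, 0)), but C strictly increases along every unbounded feasible direction, so there is no improving ray and the minimum is attained at a vertex.

At the optimal vertex, 3x1 + 6x2 = 61 and 6x1 + 4x2 = 102.
Solving simultaneously gives x1 = 46/3, x2 = 5/2.

x1 = 46/3, x2 = 5/2, minimum C = 540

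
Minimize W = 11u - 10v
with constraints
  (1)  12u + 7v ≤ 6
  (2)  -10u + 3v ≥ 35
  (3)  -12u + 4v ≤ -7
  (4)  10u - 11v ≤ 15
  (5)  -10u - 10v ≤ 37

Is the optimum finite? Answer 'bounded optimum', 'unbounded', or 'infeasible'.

The boundaries 12u + 7v = 6 and -10u + 3v = 35 meet at (-227/106, 240/53), but that point violates -12u + 4v ≤ -7. Every candidate vertex is excluded by some other constraint, so the feasible region is empty.

infeasible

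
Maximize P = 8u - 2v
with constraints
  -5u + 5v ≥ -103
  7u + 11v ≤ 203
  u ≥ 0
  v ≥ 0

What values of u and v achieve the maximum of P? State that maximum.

Extreme points and P = 8u - 2v:
  (358/15, 49/15) → P = 922/5
  (103/5, 0) → P = 824/5
  (0, 203/11) → P = -406/11
  (0, 0) → P = 0

The optimum lies where -5u + 5v = -103 and 7u + 11v = 203.
Solving simultaneously gives u = 358/15, v = 49/15.

u = 358/15, v = 49/15, maximum P = 922/5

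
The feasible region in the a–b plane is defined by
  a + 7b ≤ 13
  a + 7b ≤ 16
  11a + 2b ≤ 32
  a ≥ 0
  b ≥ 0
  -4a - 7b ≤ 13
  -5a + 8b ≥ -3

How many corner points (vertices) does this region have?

The feasible vertices (each the meet of two boundaries and inside every other half-plane) are:
  (66/25, 37/25)
  (0, 13/7)
  (131/49, 127/98)
  (0, 0)
  (3/5, 0)

5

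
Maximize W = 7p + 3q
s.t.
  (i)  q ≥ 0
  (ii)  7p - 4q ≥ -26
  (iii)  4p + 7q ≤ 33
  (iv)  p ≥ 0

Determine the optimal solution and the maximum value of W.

Feasible corners and W = 7p + 3q:
  (33/4, 0) → W = 231/4
  (0, 0) → W = 0
  (0, 33/7) → W = 99/7

The optimum lies where q = 0 and 4p + 7q = 33.
Solving simultaneously gives p = 33/4, q = 0.

p = 33/4, q = 0, maximum W = 231/4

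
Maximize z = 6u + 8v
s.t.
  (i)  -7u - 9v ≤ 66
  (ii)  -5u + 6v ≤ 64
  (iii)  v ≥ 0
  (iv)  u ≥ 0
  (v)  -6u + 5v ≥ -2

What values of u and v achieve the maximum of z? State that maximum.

u = 332/11, v = 394/11, maximum z = 5144/11

Vertices and z = 6u + 8v:
  (0, 32/3) → z = 256/3
  (332/11, 394/11) → z = 5144/11
  (0, 0) → z = 0
  (1/3, 0) → z = 2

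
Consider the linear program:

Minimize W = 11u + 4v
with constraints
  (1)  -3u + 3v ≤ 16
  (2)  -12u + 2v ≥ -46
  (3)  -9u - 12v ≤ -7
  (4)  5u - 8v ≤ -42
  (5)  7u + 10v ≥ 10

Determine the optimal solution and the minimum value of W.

Vertices and W = 11u + 4v:
  (17/3, 11) → W = 319/3
  (-2/9, 46/9) → W = 18
  (226/43, 367/43) → W = 3954/43

u = -2/9, v = 46/9, minimum W = 18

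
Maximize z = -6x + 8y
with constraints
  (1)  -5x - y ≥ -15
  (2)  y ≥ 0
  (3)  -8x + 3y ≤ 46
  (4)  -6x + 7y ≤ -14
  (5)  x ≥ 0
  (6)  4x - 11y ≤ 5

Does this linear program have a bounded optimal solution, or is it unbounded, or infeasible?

The boundaries -5x - y = -15 and y = 0 meet at (3, 0), but that point violates 4x - 11y ≤ 5. Every candidate vertex is excluded by some other constraint, so the feasible region is empty.

infeasible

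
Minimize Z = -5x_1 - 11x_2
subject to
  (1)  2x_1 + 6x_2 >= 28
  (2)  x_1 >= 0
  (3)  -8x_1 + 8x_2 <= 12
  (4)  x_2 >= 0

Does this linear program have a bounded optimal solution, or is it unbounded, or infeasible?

From the feasible point (19/8, 31/8), moving in the direction (8, 8) keeps every constraint satisfied while Z decreases without bound.

unbounded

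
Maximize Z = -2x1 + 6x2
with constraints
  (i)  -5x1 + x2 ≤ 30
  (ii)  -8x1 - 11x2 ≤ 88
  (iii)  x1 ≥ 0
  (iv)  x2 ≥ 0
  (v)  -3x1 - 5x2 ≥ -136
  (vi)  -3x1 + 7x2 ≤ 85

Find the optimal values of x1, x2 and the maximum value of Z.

x1 = 527/36, x2 = 221/12, maximum Z = 731/9

Corner points and Z = -2x1 + 6x2:
  (0, 0) → Z = 0
  (0, 85/7) → Z = 510/7
  (136/3, 0) → Z = -272/3
  (527/36, 221/12) → Z = 731/9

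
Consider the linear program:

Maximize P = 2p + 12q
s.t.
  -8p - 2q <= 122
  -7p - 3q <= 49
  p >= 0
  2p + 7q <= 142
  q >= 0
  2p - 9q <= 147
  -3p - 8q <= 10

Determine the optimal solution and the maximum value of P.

p = 0, q = 142/7, maximum P = 1704/7

Vertices and P = 2p + 12q:
  (0, 142/7) → P = 1704/7
  (0, 0) → P = 0
  (71, 0) → P = 142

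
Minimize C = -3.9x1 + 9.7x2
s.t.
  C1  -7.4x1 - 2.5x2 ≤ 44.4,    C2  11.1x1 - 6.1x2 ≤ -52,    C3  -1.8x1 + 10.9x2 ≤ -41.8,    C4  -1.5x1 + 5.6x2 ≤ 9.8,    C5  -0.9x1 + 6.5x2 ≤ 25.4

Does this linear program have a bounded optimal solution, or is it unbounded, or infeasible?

The boundaries -7.4x1 - 2.5x2 = 44.4 and 11.1x1 - 6.1x2 = -52 meet at (-40084/7289, -292/197), but that point violates -1.8x1 + 10.9x2 ≤ -41.8. Every candidate vertex is excluded by some other constraint, so the feasible region is empty.

infeasible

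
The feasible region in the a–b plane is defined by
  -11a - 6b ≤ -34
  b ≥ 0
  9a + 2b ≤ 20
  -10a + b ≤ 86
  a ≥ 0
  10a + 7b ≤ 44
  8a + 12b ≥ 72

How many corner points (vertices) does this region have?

Intersecting each pair of boundary lines and keeping only the points that satisfy every inequality leaves:
  (0, 44/7)
  (0, 6)
  (3/8, 23/4)

3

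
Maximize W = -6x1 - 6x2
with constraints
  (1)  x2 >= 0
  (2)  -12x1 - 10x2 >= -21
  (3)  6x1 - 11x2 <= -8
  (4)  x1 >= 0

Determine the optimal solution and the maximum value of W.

x1 = 0, x2 = 8/11, maximum W = -48/11

Vertices and W = -6x1 - 6x2:
  (151/192, 37/32) → W = -373/32
  (0, 21/10) → W = -63/5
  (0, 8/11) → W = -48/11

The binding constraints are 6x1 - 11x2 = -8 and x1 = 0.
Solving simultaneously gives x1 = 0, x2 = 8/11.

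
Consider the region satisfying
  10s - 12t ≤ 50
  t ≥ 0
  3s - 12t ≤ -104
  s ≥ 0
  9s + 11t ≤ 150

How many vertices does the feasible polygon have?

The feasible vertices (each the meet of two boundaries and inside every other half-plane) are:
  (0, 26/3)
  (656/141, 462/47)
  (0, 150/11)

3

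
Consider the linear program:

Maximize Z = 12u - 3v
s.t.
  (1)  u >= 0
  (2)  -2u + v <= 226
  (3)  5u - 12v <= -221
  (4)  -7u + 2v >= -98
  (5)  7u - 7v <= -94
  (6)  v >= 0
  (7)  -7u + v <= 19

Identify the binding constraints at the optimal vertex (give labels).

(2) and (4)

Vertices and Z = 12u - 3v:
  (0, 221/12) → Z = -221/4
  (0, 19) → Z = -57
  (550/3, 1778/3) → Z = 422
  (207/5, 1544/5) → Z = -2148/5
  (419/49, 1077/49) → Z = 1797/49
  (874/35, 192/5) → Z = 6456/35

The maximum is at (550/3, 1778/3). Substituting into each constraint, equality holds for (2) and (4); the remaining constraints have slack.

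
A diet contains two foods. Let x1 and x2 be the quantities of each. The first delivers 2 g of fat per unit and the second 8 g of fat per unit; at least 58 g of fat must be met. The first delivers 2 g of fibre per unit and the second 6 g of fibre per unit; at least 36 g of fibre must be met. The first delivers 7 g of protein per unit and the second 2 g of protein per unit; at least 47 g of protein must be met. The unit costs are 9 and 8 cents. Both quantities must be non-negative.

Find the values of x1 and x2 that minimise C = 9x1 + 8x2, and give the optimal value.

x1 = 5, x2 = 6, minimum C = 93

Feasible corners and C = 9x1 + 8x2:
  (0, 47/2) → C = 188
  (29, 0) → C = 261
  (5, 6) → C = 93
The feasible region is unbounded (it extends along (0, 1), (1, 0)), but C strictly increases along every unbounded feasible direction, so there is no improving ray and the minimum is attained at a vertex.

At the optimal vertex, 2x1 + 8x2 = 58 and 7x1 + 2x2 = 47.
Solving simultaneously gives x1 = 5, x2 = 6.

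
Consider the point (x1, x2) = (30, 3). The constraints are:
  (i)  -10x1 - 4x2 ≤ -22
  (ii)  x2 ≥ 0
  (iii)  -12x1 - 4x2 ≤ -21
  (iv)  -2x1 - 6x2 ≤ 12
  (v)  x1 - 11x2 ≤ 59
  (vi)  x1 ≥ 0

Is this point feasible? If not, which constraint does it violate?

feasible

(i): -312 ≤ -22 ✓
(ii): 3 ≥ 0 ✓
(iii): -372 ≤ -21 ✓
(iv): -78 ≤ 12 ✓
(v): -3 ≤ 59 ✓
(vi): 30 ≥ 0 ✓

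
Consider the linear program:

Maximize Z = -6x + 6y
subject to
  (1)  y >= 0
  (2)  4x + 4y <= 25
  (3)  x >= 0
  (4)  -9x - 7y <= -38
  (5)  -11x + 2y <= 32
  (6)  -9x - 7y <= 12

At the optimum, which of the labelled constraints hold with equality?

(2) and (3)

Extreme points and Z = -6x + 6y:
  (25/4, 0) → Z = -75/2
  (38/9, 0) → Z = -76/3
  (0, 25/4) → Z = 75/2
  (0, 38/7) → Z = 228/7

The maximum is at (0, 25/4). Substituting into each constraint, equality holds for (2) and (3); the remaining constraints have slack.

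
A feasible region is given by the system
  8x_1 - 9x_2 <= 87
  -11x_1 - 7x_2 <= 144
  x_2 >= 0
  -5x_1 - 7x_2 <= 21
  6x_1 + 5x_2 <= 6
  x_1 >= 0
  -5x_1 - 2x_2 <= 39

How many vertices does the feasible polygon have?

3

Of the 21 pairwise boundary intersections, those satisfying every inequality are:
  (1, 0)
  (0, 0)
  (0, 6/5)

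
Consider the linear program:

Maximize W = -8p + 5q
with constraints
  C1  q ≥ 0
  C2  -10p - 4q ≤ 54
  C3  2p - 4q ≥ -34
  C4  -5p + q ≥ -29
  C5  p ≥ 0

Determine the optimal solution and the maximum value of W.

The optimum lies where 2p - 4q = -34 and p = 0.
Solving simultaneously gives p = 0, q = 17/2.

p = 0, q = 17/2, maximum W = 85/2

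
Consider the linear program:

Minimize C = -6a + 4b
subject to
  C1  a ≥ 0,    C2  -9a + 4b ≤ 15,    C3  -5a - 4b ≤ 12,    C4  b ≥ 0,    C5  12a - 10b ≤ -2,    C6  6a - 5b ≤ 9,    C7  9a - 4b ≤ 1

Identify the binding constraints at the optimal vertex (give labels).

C5 and C7

Vertices and C = -6a + 4b:
  (0, 15/4) → C = 15
  (0, 1/5) → C = 4/5
  (3/7, 5/7) → C = 2/7
The feasible region is unbounded (it extends along (4, 9)), but C strictly increases along every unbounded feasible direction, so there is no improving ray and the minimum is attained at a vertex.

The minimum is at (3/7, 5/7). Substituting into each constraint, equality holds for C5 and C7; the remaining constraints have slack.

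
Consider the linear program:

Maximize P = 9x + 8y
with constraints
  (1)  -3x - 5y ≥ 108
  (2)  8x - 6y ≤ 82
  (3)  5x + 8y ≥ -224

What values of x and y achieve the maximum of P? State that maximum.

Feasible corners and P = 9x + 8y:
  (-119/29, -555/29) → P = -5511/29
  (-256, 132) → P = -1248
  (-344/47, -1101/47) → P = -11904/47

x = -119/29, y = -555/29, maximum P = -5511/29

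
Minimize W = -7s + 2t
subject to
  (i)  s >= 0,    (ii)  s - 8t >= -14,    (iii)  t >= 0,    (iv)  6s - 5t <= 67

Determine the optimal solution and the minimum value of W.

s = 606/43, t = 151/43, minimum W = -3940/43

Feasible corners and W = -7s + 2t:
  (0, 7/4) → W = 7/2
  (0, 0) → W = 0
  (606/43, 151/43) → W = -3940/43
  (67/6, 0) → W = -469/6

The optimum lies where s - 8t = -14 and 6s - 5t = 67.
Solving simultaneously gives s = 606/43, t = 151/43.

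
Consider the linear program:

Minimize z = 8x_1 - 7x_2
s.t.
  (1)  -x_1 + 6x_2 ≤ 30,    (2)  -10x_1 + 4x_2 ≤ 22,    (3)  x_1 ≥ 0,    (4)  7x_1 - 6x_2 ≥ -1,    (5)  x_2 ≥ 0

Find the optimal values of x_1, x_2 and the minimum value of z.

Vertices and z = 8x_1 - 7x_2:
  (29/6, 209/36) → z = -71/36
  (0, 1/6) → z = -7/6
  (0, 0) → z = 0
The feasible region is unbounded (it extends along (6, 1), (1, 0)), but z strictly increases along every unbounded feasible direction, so there is no improving ray and the minimum is attained at a vertex.

x_1 = 29/6, x_2 = 209/36, minimum z = -71/36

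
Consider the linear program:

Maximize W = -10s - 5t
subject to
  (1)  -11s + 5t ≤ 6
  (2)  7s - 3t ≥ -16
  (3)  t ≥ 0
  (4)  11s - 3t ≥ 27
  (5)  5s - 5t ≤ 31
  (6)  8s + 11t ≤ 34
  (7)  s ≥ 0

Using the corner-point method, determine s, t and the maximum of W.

Vertices and W = -10s - 5t:
  (27/11, 0) → W = -270/11
  (17/4, 0) → W = -85/2
  (399/145, 158/145) → W = -956/29

The optimum lies where t = 0 and 11s - 3t = 27.
Solving simultaneously gives s = 27/11, t = 0.

s = 27/11, t = 0, maximum W = -270/11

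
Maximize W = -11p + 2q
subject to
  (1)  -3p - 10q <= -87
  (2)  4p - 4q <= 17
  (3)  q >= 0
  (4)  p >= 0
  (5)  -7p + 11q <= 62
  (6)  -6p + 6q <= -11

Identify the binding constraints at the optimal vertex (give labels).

Feasible corners and W = -11p + 2q:
  (259/26, 297/52) → W = -1276/13
  (316/39, 163/26) → W = -2987/39
  (435/16, 367/16) → W = -4051/16
  (493/24, 449/24) → W = -4525/24

The maximum is at (316/39, 163/26). Substituting into each constraint, equality holds for (1) and (6); the remaining constraints have slack.

(1) and (6)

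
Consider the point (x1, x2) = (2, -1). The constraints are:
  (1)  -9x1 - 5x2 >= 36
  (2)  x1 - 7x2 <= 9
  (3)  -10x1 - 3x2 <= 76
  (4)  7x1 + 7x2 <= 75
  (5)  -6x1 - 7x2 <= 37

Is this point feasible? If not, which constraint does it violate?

not feasible — violates (1)

Constraint (1): -9x1 - 5x2 = -13, which is not ≥ 36. All other constraints are satisfied.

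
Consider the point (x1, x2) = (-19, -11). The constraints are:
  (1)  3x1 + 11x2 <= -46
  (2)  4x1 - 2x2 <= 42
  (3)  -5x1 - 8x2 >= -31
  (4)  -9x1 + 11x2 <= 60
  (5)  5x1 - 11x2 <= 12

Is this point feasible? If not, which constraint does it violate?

not feasible — violates (5)

Constraint (5): 5x1 - 11x2 = 26, which is not ≤ 12. All other constraints are satisfied.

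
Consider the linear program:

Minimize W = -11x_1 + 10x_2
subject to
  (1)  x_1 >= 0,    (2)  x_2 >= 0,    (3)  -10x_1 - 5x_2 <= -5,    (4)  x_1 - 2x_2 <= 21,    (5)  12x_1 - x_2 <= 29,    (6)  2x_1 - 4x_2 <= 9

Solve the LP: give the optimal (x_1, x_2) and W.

Extreme points and W = -11x_1 + 10x_2:
  (0, 1) → W = 10
  (1/2, 0) → W = -11/2
  (29/12, 0) → W = -319/12
The feasible region is unbounded (it extends along (0, 1), (1, 12)), but W strictly increases along every unbounded feasible direction, so there is no improving ray and the minimum is attained at a vertex.

The optimum lies where x_2 = 0 and 12x_1 - x_2 = 29.
Solving simultaneously gives x_1 = 29/12, x_2 = 0.

x_1 = 29/12, x_2 = 0, minimum W = -319/12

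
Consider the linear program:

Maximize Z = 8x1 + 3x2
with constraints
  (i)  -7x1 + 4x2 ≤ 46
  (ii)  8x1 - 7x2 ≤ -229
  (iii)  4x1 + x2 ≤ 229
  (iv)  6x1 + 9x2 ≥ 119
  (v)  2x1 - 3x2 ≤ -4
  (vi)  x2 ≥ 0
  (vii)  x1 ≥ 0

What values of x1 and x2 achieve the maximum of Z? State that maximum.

Feasible corners and Z = 8x1 + 3x2:
  (594/17, 1235/17) → Z = 8457/17
  (870/23, 1787/23) → Z = 12321/23
  (229/6, 229/3) → Z = 1603/3

x1 = 870/23, x2 = 1787/23, maximum Z = 12321/23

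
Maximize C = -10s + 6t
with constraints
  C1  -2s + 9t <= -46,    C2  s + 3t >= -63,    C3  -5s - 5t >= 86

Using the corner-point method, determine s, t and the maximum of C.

s = -143/5, t = -172/15, maximum C = 1086/5

Feasible corners and C = -10s + 6t:
  (-143/5, -172/15) → C = 1086/5
  (-544/55, -402/55) → C = 3028/55
  (57/10, -229/10) → C = -972/5

The binding constraints are -2s + 9t = -46 and s + 3t = -63.
Solving simultaneously gives s = -143/5, t = -172/15.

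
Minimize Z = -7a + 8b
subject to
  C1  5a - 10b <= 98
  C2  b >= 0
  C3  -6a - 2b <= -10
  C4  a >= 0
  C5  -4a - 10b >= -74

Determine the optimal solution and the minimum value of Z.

a = 37/2, b = 0, minimum Z = -259/2

At the optimal vertex, b = 0 and -4a - 10b = -74.
Solving simultaneously gives a = 37/2, b = 0.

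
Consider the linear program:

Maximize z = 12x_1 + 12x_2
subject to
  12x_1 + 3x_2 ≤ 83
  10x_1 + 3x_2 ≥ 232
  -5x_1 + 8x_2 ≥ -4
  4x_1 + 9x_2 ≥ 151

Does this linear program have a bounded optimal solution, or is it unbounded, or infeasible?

From the feasible point (-149/2, 977/3), moving in the direction (-3, 10) keeps every constraint satisfied while z increases without bound.

unbounded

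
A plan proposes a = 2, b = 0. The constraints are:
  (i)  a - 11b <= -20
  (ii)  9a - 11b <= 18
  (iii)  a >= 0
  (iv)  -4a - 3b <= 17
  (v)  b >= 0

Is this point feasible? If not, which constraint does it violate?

Constraint (i): a - 11b = 2, which is not ≤ -20. All other constraints are satisfied.

not feasible — violates (i)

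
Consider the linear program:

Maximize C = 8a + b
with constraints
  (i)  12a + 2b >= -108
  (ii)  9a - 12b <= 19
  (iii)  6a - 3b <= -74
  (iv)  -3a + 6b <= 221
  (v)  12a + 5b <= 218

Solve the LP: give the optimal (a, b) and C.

a = 142/33, b = 366/11, maximum C = 2234/33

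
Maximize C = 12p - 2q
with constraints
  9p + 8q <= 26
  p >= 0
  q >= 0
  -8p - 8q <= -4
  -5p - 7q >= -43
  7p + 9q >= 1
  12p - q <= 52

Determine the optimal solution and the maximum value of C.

p = 26/9, q = 0, maximum C = 104/3

Corner points and C = 12p - 2q:
  (0, 13/4) → C = -13/2
  (26/9, 0) → C = 104/3
  (0, 1/2) → C = -1
  (1/2, 0) → C = 6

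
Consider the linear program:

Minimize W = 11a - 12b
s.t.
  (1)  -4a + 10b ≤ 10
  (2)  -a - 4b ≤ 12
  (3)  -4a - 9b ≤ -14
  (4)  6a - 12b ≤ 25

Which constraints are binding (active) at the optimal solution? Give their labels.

Extreme points and W = 11a - 12b:
  (25/38, 24/19) → W = -301/38
  (185/6, 40/3) → W = 1075/6
  (131/34, -8/51) → W = 1505/34

The minimum is at (25/38, 24/19). Substituting into each constraint, equality holds for (1) and (3); the remaining constraints have slack.

(1) and (3)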